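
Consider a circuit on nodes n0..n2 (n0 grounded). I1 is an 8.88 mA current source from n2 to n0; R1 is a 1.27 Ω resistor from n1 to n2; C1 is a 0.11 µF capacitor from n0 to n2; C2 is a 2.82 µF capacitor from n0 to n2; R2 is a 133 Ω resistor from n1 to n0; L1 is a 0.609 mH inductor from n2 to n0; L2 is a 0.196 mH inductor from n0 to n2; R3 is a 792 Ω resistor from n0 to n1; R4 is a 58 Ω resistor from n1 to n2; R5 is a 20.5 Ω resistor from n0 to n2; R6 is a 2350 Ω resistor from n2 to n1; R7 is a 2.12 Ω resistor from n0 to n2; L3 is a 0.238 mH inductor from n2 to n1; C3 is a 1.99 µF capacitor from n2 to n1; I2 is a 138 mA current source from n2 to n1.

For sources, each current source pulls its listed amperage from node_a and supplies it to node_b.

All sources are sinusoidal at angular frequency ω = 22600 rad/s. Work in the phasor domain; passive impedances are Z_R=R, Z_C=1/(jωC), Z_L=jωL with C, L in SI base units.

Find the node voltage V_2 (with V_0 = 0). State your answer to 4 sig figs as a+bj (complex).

-0.01619-0.007577j V

Element admittances at ω=22600 rad/s:
  I1: injects 0.00888 A into n0 (from n2)
  Y(R1) = 0.7874+0.000j S between n1,n2
  Y(C1) = 0.000+0.002486j S between n0,n2
  Y(C2) = 0.000+0.06373j S between n0,n2
  Y(R2) = 0.007519+0.000j S between n1,n0
  Y(L1) = 0.000-0.07266j S between n2,n0
  Y(L2) = 0.000-0.2258j S between n0,n2
  Y(R3) = 0.001263+0.000j S between n0,n1
  Y(R4) = 0.01724+0.000j S between n1,n2
  Y(R5) = 0.04878+0.000j S between n0,n2
  Y(R6) = 0.0004255+0.000j S between n2,n1
  Y(R7) = 0.4717+0.000j S between n0,n2
  Y(L3) = 0.000-0.1859j S between n2,n1
  Y(C3) = 0.000+0.04497j S between n2,n1
  I2: injects 0.138 A into n1 (from n2)
Assemble and solve the 2×2 MNA system:
  V(n1)=0.1486+0.02104j  V(n2)=-0.01619-0.007577j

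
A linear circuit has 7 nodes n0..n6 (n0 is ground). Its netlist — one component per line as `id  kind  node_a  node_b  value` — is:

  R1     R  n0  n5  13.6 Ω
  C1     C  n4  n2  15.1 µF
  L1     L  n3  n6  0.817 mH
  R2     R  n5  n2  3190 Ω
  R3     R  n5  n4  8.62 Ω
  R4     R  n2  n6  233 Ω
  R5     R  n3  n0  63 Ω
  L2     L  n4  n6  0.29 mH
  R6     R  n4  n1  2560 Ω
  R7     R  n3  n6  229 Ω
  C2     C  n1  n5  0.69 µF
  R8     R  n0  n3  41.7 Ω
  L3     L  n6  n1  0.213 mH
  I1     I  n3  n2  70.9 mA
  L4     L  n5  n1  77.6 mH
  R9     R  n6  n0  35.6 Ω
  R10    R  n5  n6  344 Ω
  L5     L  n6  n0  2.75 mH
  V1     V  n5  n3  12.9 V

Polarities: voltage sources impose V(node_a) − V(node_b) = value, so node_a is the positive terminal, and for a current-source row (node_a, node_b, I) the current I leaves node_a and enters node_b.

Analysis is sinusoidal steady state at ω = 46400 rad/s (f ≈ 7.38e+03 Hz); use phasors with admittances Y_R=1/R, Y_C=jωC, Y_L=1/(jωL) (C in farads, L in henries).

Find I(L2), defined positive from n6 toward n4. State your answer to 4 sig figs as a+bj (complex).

0.02082+0.3235j A

Apply KCL at each of the 6 non-ground nodes and solve the resulting linear system.
Node n1: branches {R6, C2, L3, L4} → V_1 = -1.209+3.938j
Node n2: branches {C1, R2, R4, I1} → V_2 = 4.848+2.142j
Node n3: branches {L1, R5, R7, R8, I1, V1} → V_3 = -8.660-0.5843j
Node n4: branches {C1, R3, L2, R6} → V_4 = 4.847+2.216j
Node n5: branches {R1, R2, R3, C2, L4, R10, V1} → V_5 = 4.240-0.5843j
Node n6: branches {L1, R4, L2, R7, L3, R9, R10, L5} → V_6 = 0.4935+2.496j
Source currents: i(V1)=-0.3955+0.2047j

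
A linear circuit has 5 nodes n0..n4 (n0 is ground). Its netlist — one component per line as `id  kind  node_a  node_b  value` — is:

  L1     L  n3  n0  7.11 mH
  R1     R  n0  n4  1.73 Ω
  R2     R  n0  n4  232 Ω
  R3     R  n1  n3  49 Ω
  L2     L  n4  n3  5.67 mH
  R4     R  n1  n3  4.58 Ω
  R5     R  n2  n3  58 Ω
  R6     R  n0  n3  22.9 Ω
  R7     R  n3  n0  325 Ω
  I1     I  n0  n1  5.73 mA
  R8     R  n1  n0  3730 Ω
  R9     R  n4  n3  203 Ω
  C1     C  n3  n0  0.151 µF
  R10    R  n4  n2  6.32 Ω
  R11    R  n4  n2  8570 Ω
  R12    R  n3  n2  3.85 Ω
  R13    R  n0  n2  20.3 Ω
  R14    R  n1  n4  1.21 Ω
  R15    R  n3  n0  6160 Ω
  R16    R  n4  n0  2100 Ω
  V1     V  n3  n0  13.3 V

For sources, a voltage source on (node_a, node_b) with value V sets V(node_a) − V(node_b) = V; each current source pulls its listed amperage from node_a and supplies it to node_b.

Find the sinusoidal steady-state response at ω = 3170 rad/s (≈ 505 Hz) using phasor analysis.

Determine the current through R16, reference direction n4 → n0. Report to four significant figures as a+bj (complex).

0.002040-0.0002715j A

Element admittances at ω=3170 rad/s:
  Y(L1) = 0.000-0.04437j S between n3,n0
  Y(R1) = 0.5780+0.000j S between n0,n4
  Y(R2) = 0.004310+0.000j S between n0,n4
  Y(R3) = 0.02041+0.000j S between n1,n3
  Y(L2) = 0.000-0.05564j S between n4,n3
  Y(R4) = 0.2183+0.000j S between n1,n3
  Y(R5) = 0.01724+0.000j S between n2,n3
  Y(R6) = 0.04367+0.000j S between n0,n3
  Y(R7) = 0.003077+0.000j S between n3,n0
  I1: injects 0.00573 A into n1 (from n0)
  Y(R8) = 0.0002681+0.000j S between n1,n0
  Y(R9) = 0.004926+0.000j S between n4,n3
  Y(C1) = 0.000+0.0004787j S between n3,n0
  Y(R10) = 0.1582+0.000j S between n4,n2
  Y(R11) = 0.0001167+0.000j S between n4,n2
  Y(R12) = 0.2597+0.000j S between n3,n2
  Y(R13) = 0.04926+0.000j S between n0,n2
  Y(R14) = 0.8264+0.000j S between n1,n4
  Y(R15) = 0.0001623+0.000j S between n3,n0
  Y(R16) = 0.0004762+0.000j S between n4,n0
  V1: constraint V(n3)−V(n0) = 13.3
Assemble and solve the 5×5 MNA system:
  V(n1)=6.308-0.4423j  V(n2)=9.002-0.1863j  V(n3)=13.30+0.000j  V(n4)=4.284-0.5702j
  i(V1)=-3.560+0.9254j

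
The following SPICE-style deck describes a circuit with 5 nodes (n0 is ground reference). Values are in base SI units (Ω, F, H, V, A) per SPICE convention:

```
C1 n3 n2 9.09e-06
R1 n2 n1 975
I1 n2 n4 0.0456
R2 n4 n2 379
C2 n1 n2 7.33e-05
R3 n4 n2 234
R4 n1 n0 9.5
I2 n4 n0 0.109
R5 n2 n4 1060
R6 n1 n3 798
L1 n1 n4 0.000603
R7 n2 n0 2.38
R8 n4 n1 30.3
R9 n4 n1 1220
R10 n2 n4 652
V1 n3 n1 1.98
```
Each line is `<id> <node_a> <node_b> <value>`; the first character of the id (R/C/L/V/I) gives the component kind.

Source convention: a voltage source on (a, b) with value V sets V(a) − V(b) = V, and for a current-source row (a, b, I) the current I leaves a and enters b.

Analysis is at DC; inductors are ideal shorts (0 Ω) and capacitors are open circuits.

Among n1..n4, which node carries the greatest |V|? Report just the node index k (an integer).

3

Element admittances at DC:
  Y(C1) = 0.000 S between n3,n2
  Y(R1) = 0.001026 S between n2,n1
  I1: injects 0.0456 A into n4 (from n2)
  Y(R2) = 0.002639 S between n4,n2
  Y(C2) = 0.000 S between n1,n2
  Y(R3) = 0.004274 S between n4,n2
  Y(R4) = 0.1053 S between n1,n0
  I2: injects 0.109 A into n0 (from n4)
  Y(R5) = 0.0009434 S between n2,n4
  Y(R6) = 0.001253 S between n1,n3
  L1: short n1↔n4 (DC inductor)
  Y(R7) = 0.4202 S between n2,n0
  Y(R8) = 0.03300 S between n4,n1
  Y(R9) = 0.0008197 S between n4,n1
  Y(R10) = 0.001534 S between n2,n4
  V1: constraint V(n3)−V(n1) = 1.98
Assemble and solve the 6×6 MNA system:
  V(n1)=-0.5588  V(n2)=-0.1194  V(n3)=1.421  V(n4)=-0.5588
  i(L1)=0.05927  i(V1)=-0.002481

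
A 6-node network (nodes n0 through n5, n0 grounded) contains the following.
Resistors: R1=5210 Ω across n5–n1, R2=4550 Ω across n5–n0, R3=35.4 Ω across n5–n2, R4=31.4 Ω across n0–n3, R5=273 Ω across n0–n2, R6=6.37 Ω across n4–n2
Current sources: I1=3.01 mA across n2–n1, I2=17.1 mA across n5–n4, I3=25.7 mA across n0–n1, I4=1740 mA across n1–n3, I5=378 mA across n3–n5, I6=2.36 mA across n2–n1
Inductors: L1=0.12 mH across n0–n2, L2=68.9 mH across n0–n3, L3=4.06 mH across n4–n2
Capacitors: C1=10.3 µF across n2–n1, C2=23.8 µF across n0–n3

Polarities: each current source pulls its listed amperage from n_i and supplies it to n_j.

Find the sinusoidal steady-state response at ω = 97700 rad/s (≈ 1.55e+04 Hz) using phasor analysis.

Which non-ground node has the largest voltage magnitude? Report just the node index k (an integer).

Element admittances at ω=97700 rad/s:
  Y(R1) = 0.0001919+0.000j S between n5,n1
  I1: injects 0.00301 A into n1 (from n2)
  Y(R2) = 0.0002198+0.000j S between n5,n0
  Y(L1) = 0.000-0.08530j S between n0,n2
  I2: injects 0.0171 A into n4 (from n5)
  Y(L2) = 0.000-0.0001486j S between n0,n3
  I3: injects 0.0257 A into n1 (from n0)
  Y(R3) = 0.02825+0.000j S between n5,n2
  Y(L3) = 0.000-0.002521j S between n4,n2
  I4: injects 1.74 A into n3 (from n1)
  Y(C1) = 0.000+1.006j S between n2,n1
  Y(R4) = 0.03185+0.000j S between n0,n3
  Y(R5) = 0.003663+0.000j S between n0,n2
  Y(C2) = 0.000+2.325j S between n0,n3
  I5: injects 0.378 A into n5 (from n3)
  Y(R6) = 0.1570+0.000j S between n4,n2
  I6: injects 0.00236 A into n1 (from n2)
Assemble and solve the 5×5 MNA system:
  V(n1)=-0.7131-13.97j  V(n2)=-0.7128-15.67j  V(n3)=0.008022-0.5857j  V(n4)=-0.6039-15.67j  V(n5)=11.88-15.54j

5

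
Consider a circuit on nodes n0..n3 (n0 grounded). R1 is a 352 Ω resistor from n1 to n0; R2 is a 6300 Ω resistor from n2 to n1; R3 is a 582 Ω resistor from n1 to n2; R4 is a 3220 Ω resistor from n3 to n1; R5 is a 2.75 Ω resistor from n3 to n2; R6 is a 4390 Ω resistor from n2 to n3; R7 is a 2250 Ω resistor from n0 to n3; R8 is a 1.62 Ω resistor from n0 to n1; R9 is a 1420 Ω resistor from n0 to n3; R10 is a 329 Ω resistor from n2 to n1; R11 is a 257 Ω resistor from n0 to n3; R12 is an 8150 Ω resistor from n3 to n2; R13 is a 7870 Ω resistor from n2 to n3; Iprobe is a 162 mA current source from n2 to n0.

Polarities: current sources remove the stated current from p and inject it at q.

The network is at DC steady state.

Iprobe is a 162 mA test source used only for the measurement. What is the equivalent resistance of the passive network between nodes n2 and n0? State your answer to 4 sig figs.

Element admittances at DC:
  Y(R1) = 0.002841 S between n1,n0
  Y(R2) = 0.0001587 S between n2,n1
  Y(R3) = 0.001718 S between n1,n2
  Y(R4) = 0.0003106 S between n3,n1
  Y(R5) = 0.3636 S between n3,n2
  Y(R6) = 0.0002278 S between n2,n3
  Y(R7) = 0.0004444 S between n0,n3
  Y(R8) = 0.6173 S between n0,n1
  Y(R9) = 0.0007042 S between n0,n3
  Y(R10) = 0.003040 S between n2,n1
  Y(R11) = 0.003891 S between n0,n3
  Y(R12) = 0.0001227 S between n3,n2
  Y(R13) = 0.0001271 S between n2,n3
  Iprobe: injects 0.162 A into n0 (from n2)
Assemble and solve the 3×3 MNA system:
  V(n1)=-0.1333  V(n2)=-15.97  V(n3)=-15.74

R_eq = 98.56 Ω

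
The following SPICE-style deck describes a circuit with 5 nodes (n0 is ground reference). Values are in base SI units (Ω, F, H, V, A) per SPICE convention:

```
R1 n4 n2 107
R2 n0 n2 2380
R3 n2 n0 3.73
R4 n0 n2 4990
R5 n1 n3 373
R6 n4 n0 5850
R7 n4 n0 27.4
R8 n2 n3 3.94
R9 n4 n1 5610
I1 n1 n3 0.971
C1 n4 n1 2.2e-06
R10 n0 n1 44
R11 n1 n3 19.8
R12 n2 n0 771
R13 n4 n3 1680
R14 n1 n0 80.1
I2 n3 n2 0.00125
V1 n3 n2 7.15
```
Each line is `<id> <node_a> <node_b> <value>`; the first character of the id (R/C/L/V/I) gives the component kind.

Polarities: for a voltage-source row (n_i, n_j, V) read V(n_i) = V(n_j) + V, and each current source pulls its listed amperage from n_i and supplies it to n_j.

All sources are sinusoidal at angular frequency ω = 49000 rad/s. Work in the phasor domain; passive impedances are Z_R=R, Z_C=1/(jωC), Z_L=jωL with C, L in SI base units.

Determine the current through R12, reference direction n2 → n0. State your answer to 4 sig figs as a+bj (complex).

Apply KCL at each of the 4 non-ground nodes and solve the resulting linear system.
Node n1: branches {R5, R9, I1, C1, R10, R11, R14} → V_1 = -4.034+0.6081j
Node n2: branches {R1, R2, R3, R4, R8, R12, I2, V1} → V_2 = 1.010+0.06531j
Node n3: branches {R5, R8, I1, R11, R13, I2, V1} → V_3 = 8.160+0.06531j
Node n4: branches {R1, R6, R7, R9, C1, R13} → V_4 = -3.564-1.065j
Source currents: i(V1)=-1.500+0.02820j

0.001310+8.470e-05j A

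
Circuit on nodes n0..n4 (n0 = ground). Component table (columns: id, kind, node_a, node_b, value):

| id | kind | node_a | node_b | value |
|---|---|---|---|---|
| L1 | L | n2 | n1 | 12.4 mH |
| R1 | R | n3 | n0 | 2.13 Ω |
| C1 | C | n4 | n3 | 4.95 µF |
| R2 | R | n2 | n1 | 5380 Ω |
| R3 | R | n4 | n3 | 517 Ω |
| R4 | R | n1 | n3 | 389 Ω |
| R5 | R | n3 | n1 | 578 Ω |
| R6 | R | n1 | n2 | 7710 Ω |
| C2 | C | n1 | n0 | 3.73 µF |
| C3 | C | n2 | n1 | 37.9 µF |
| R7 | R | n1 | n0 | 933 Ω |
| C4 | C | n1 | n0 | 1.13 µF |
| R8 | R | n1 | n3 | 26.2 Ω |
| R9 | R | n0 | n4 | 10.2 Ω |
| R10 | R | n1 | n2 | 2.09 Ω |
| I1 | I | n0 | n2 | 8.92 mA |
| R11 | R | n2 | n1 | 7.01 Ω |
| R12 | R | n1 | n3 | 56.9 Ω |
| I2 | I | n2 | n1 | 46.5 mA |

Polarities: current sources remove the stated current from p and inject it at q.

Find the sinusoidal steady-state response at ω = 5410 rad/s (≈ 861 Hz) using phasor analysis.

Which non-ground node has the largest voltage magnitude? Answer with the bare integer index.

MNA unknowns: 4 node voltages V₁..V_4
L1: Y=0.000-0.01491j on G[2,1]
R1: Y=0.4695+0.000j on G[3,0]
C1: Y=0.000+0.02678j on G[4,3]
R2: Y=0.0001859+0.000j on G[2,1]
R3: Y=0.001934+0.000j on G[4,3]
R4: Y=0.002571+0.000j on G[1,3]
R5: Y=0.001730+0.000j on G[3,1]
R6: Y=0.0001297+0.000j on G[1,2]
C2: Y=0.000+0.02018j on G[1,0]
C3: Y=0.000+0.2050j on G[2,1]
R7: Y=0.001072+0.000j on G[1,0]
C4: Y=0.000+0.006113j on G[1,0]
R8: Y=0.03817+0.000j on G[1,3]
R9: Y=0.09804+0.000j on G[0,4]
R10: Y=0.4785+0.000j on G[1,2]
I1: z[0]−=0.00892, z[2]+=0.00892
R11: Y=0.1427+0.000j on G[2,1]
R12: Y=0.01757+0.000j on G[1,3]
I2: z[2]−=0.0465, z[1]+=0.0465
solve → V1=0.1323-0.06464j, V2=0.07701-0.04773j, V3=0.01442-0.007861j, V4=0.003152+0.002866j

1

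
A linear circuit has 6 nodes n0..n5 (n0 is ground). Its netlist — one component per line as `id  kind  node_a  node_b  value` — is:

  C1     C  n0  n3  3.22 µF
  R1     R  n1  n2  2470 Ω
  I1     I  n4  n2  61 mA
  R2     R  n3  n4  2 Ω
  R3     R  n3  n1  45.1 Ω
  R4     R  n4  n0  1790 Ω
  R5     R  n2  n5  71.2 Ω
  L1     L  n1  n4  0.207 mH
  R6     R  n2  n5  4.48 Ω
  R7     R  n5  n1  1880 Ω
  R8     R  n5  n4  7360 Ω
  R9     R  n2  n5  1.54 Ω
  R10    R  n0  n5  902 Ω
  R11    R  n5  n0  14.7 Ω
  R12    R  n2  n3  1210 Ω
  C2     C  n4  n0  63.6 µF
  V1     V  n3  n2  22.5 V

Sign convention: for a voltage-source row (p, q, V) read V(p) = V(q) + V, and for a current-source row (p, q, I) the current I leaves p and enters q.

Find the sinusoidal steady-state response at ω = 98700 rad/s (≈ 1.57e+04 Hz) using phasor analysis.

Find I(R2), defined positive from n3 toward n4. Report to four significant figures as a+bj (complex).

1.001-0.5055j A

MNA unknowns: 5 node voltages V₁..V_5 plus 1 source current (V1)
C1: Y=0.000+0.3178j on G[0,3]
R1: Y=0.0004049+0.000j on G[1,2]
I1: z[4]−=0.061, z[2]+=0.061
R2: Y=0.5000+0.000j on G[3,4]
R3: Y=0.02217+0.000j on G[3,1]
R4: Y=0.0005587+0.000j on G[4,0]
R5: Y=0.01404+0.000j on G[2,5]
L1: Y=0.000-0.04895j on G[1,4]
R6: Y=0.2232+0.000j on G[2,5]
R7: Y=0.0005319+0.000j on G[5,1]
R8: Y=0.0001359+0.000j on G[5,4]
R9: Y=0.6494+0.000j on G[2,5]
R10: Y=0.001109+0.000j on G[0,5]
R11: Y=0.06803+0.000j on G[5,0]
R12: Y=0.0008264+0.000j on G[2,3]
C2: Y=0.000+6.277j on G[4,0]
V1: row V3−V2=22.5, i_V1 at 3,2
solve → V1=0.5094+0.09897j, V2=-20.58-1.162j, V3=1.917-1.162j, V4=-0.08517-0.1513j, V5=-19.08-1.077j
aux → i_V1=-1.420-0.07575j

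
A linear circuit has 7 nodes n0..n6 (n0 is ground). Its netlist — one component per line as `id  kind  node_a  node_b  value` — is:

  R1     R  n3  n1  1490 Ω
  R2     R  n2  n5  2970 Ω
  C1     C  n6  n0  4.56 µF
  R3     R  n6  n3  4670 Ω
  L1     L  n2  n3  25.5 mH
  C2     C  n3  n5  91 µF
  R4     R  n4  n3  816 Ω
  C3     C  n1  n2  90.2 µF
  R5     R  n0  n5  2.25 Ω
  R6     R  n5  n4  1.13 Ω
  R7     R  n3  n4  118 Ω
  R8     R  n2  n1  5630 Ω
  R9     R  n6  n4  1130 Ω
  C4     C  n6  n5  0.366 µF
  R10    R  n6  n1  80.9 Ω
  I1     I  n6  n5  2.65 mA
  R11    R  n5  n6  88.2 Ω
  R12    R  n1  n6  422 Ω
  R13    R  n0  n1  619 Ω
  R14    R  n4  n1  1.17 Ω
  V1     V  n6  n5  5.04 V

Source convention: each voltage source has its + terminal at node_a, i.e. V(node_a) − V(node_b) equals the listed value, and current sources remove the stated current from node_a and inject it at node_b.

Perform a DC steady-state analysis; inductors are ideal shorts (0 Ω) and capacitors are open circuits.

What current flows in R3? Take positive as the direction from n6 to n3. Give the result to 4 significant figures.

Element admittances at DC:
  Y(R1) = 0.0006711 S between n3,n1
  Y(R2) = 0.0003367 S between n2,n5
  Y(C1) = 0.000 S between n6,n0
  Y(R3) = 0.0002141 S between n6,n3
  L1: short n2↔n3 (DC inductor)
  Y(C2) = 0.000 S between n3,n5
  Y(R4) = 0.001225 S between n4,n3
  Y(C3) = 0.000 S between n1,n2
  Y(R5) = 0.4444 S between n0,n5
  Y(R6) = 0.8850 S between n5,n4
  Y(R7) = 0.008475 S between n3,n4
  Y(R8) = 0.0001776 S between n2,n1
  Y(R9) = 0.0008850 S between n6,n4
  Y(C4) = 0.000 S between n6,n5
  Y(R10) = 0.01236 S between n6,n1
  I1: injects 0.00265 A into n5 (from n6)
  Y(R11) = 0.01134 S between n5,n6
  Y(R12) = 0.002370 S between n1,n6
  Y(R13) = 0.001616 S between n0,n1
  Y(R14) = 0.8547 S between n4,n1
  V1: constraint V(n6)−V(n5) = 5.04
Assemble and solve the 8×8 MNA system:
  V(n1)=0.1698  V(n2)=0.1855  V(n3)=0.1855  V(n4)=0.08619  V(n5)=-0.0006172  V(n6)=5.039
  i(L1)=-6.546e-05  i(V1)=-0.1369

0.001039 A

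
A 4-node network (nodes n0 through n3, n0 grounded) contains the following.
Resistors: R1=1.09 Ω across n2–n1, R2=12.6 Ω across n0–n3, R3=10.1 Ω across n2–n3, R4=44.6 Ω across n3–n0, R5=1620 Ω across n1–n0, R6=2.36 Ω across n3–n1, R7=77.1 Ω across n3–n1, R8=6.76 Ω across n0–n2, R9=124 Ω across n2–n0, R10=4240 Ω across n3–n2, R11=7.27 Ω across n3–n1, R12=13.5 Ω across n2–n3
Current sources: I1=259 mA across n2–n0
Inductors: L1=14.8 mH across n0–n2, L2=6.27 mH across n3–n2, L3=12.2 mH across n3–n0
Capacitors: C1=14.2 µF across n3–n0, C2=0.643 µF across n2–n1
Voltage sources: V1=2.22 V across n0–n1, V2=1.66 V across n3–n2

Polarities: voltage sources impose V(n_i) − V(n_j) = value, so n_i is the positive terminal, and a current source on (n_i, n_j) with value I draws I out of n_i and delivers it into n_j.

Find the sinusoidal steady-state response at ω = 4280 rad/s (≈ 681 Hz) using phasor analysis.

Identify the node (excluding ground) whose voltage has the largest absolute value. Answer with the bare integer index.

Element admittances at ω=4280 rad/s:
  Y(R1) = 0.9174+0.000j S between n2,n1
  Y(R2) = 0.07937+0.000j S between n0,n3
  I1: injects 0.259 A into n0 (from n2)
  Y(L1) = 0.000-0.01579j S between n0,n2
  Y(R3) = 0.09901+0.000j S between n2,n3
  Y(L2) = 0.000-0.03726j S between n3,n2
  Y(R4) = 0.02242+0.000j S between n3,n0
  Y(R5) = 0.0006173+0.000j S between n1,n0
  Y(R6) = 0.4237+0.000j S between n3,n1
  Y(C1) = 0.000+0.06078j S between n3,n0
  Y(R7) = 0.01297+0.000j S between n3,n1
  Y(R8) = 0.1479+0.000j S between n0,n2
  Y(R9) = 0.008065+0.000j S between n2,n0
  Y(R10) = 0.0002358+0.000j S between n3,n2
  Y(C2) = 0.000+0.002752j S between n2,n1
  Y(R11) = 0.1376+0.000j S between n3,n1
  Y(L3) = 0.000-0.01915j S between n3,n0
  Y(R12) = 0.07407+0.000j S between n2,n3
  V1: constraint V(n0)−V(n1) = 2.22
  V2: constraint V(n3)−V(n2) = 1.66
Assemble and solve the 5×5 MNA system:
  V(n1)=-2.220+0.000j  V(n2)=-2.682+0.0008475j  V(n3)=-1.022+0.0008475j
  i(V1)=-0.2649+8.233e-06j  i(V2)=-0.8713+0.1038j

2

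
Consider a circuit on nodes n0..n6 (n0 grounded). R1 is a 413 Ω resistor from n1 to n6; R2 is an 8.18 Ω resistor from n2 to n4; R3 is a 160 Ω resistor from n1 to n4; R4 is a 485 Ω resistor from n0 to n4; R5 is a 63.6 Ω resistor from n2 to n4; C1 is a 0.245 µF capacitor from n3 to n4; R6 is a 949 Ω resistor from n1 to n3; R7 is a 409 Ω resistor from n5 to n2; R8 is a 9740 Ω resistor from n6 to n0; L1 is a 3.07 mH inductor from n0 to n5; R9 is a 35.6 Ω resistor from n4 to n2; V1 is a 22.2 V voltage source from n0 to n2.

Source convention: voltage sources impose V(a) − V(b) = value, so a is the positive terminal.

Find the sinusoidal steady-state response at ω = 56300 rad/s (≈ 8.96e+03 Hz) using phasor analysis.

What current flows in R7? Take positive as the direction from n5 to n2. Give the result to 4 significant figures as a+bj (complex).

Element admittances at ω=56300 rad/s:
  Y(R1) = 0.002421+0.000j S between n1,n6
  Y(R2) = 0.1222+0.000j S between n2,n4
  Y(R3) = 0.006250+0.000j S between n1,n4
  Y(R4) = 0.002062+0.000j S between n0,n4
  Y(R5) = 0.01572+0.000j S between n2,n4
  Y(C1) = 0.000+0.01379j S between n3,n4
  Y(R6) = 0.001054+0.000j S between n1,n3
  Y(R7) = 0.002445+0.000j S between n5,n2
  Y(R8) = 0.0001027+0.000j S between n6,n0
  Y(L1) = 0.000-0.005786j S between n0,n5
  Y(R9) = 0.02809+0.000j S between n4,n2
  V1: constraint V(n0)−V(n2) = 22.2
Assemble and solve the 7×7 MNA system:
  V(n1)=-21.62-0.003156j  V(n2)=-22.20+0.000j  V(n3)=-21.91-0.02218j  V(n4)=-21.92+1.849e-06j  V(n5)=-3.364-7.960j  V(n6)=-20.74-0.003027j
  i(V1)=-0.09337+0.01946j

0.04605-0.01946j A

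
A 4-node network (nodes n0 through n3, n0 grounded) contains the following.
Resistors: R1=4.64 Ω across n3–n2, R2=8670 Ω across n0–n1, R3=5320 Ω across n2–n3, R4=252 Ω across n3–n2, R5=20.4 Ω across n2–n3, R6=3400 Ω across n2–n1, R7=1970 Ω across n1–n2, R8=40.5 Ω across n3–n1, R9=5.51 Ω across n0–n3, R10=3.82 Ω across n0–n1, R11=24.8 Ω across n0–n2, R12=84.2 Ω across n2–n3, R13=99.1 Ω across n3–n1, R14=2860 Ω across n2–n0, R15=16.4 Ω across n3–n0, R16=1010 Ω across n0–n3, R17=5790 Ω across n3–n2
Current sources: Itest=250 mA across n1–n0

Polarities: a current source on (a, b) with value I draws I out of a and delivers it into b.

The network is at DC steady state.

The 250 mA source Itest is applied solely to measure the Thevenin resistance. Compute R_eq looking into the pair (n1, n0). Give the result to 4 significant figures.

R_eq = 3.407 Ω

Element admittances at DC:
  Y(R1) = 0.2155 S between n3,n2
  Y(R2) = 0.0001153 S between n0,n1
  Y(R3) = 0.0001880 S between n2,n3
  Y(R4) = 0.003968 S between n3,n2
  Y(R5) = 0.04902 S between n2,n3
  Y(R6) = 0.0002941 S between n2,n1
  Y(R7) = 0.0005076 S between n1,n2
  Y(R8) = 0.02469 S between n3,n1
  Y(R9) = 0.1815 S between n0,n3
  Y(R10) = 0.2618 S between n0,n1
  Y(R11) = 0.04032 S between n0,n2
  Y(R12) = 0.01188 S between n2,n3
  Y(R13) = 0.01009 S between n3,n1
  Y(R14) = 0.0003497 S between n2,n0
  Y(R15) = 0.06098 S between n3,n0
  Y(R16) = 0.0009901 S between n0,n3
  Y(R17) = 0.0001727 S between n3,n2
  Itest: injects 0.25 A into n0 (from n1)
Assemble and solve the 3×3 MNA system:
  V(n1)=-0.8519  V(n2)=-0.08589  V(n3)=-0.09614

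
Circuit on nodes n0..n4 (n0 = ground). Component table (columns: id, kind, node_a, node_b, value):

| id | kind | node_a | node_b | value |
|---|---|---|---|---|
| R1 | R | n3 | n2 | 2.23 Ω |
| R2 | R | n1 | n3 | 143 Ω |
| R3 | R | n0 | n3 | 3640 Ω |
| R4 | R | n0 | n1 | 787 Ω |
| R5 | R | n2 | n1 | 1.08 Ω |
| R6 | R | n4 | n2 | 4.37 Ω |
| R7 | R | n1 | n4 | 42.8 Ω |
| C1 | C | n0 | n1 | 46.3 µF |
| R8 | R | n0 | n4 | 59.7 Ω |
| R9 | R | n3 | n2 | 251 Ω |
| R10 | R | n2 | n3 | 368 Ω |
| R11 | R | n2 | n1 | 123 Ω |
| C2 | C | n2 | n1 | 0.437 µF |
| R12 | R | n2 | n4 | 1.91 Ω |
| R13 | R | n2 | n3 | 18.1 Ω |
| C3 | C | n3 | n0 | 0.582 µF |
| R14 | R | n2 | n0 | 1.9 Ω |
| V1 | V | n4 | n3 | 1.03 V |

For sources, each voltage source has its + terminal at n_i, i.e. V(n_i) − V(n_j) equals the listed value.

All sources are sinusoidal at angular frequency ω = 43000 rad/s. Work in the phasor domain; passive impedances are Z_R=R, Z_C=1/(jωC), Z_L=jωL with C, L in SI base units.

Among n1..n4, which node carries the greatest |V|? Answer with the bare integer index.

Element admittances at ω=43000 rad/s:
  Y(R1) = 0.4484+0.000j S between n3,n2
  Y(R2) = 0.006993+0.000j S between n1,n3
  Y(R3) = 0.0002747+0.000j S between n0,n3
  Y(R4) = 0.001271+0.000j S between n0,n1
  Y(R5) = 0.9259+0.000j S between n2,n1
  Y(R6) = 0.2288+0.000j S between n4,n2
  Y(R7) = 0.02336+0.000j S between n1,n4
  Y(C1) = 0.000+1.991j S between n0,n1
  Y(R8) = 0.01675+0.000j S between n0,n4
  Y(R9) = 0.003984+0.000j S between n3,n2
  Y(R10) = 0.002717+0.000j S between n2,n3
  Y(R11) = 0.008130+0.000j S between n2,n1
  Y(C2) = 0.000+0.01879j S between n2,n1
  Y(R12) = 0.5236+0.000j S between n2,n4
  Y(R13) = 0.05525+0.000j S between n2,n3
  Y(C3) = 0.000+0.02503j S between n3,n0
  Y(R14) = 0.5263+0.000j S between n2,n0
  V1: constraint V(n4)−V(n3) = 1.03
Assemble and solve the 5×5 MNA system:
  V(n1)=0.004681+0.001870j  V(n2)=-0.004353+0.01135j  V(n3)=-0.6267+0.02295j  V(n4)=0.4033+0.02295j
  i(V1)=-0.3228-0.009608j

3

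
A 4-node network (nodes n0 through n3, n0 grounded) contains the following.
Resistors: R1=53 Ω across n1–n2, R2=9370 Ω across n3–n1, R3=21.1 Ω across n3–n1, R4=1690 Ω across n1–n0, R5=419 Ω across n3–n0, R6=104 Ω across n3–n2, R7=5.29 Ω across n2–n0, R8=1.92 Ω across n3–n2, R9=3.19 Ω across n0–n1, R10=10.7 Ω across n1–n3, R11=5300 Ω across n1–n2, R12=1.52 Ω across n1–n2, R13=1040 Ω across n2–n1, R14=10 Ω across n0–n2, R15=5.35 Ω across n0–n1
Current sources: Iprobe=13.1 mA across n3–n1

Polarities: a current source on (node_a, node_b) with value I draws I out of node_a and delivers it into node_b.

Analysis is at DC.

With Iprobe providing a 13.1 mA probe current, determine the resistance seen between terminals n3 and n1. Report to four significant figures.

MNA unknowns: 3 node voltages V₁..V_3
R1: Y=0.01887 on G[1,2]
R2: Y=0.0001067 on G[3,1]
R3: Y=0.04739 on G[3,1]
R4: Y=0.0005917 on G[1,0]
R5: Y=0.002387 on G[3,0]
R6: Y=0.009615 on G[3,2]
R7: Y=0.1890 on G[2,0]
R8: Y=0.5208 on G[3,2]
R9: Y=0.3135 on G[0,1]
R10: Y=0.09346 on G[1,3]
R11: Y=0.0001887 on G[1,2]
R12: Y=0.6579 on G[1,2]
R13: Y=0.0009615 on G[2,1]
R14: Y=0.1000 on G[0,2]
R15: Y=0.1869 on G[0,1]
Iprobe: z[3]−=0.0131, z[1]+=0.0131
solve → V1=0.003956, V2=-0.006661, V3=-0.02386

R_eq = 2.123 Ω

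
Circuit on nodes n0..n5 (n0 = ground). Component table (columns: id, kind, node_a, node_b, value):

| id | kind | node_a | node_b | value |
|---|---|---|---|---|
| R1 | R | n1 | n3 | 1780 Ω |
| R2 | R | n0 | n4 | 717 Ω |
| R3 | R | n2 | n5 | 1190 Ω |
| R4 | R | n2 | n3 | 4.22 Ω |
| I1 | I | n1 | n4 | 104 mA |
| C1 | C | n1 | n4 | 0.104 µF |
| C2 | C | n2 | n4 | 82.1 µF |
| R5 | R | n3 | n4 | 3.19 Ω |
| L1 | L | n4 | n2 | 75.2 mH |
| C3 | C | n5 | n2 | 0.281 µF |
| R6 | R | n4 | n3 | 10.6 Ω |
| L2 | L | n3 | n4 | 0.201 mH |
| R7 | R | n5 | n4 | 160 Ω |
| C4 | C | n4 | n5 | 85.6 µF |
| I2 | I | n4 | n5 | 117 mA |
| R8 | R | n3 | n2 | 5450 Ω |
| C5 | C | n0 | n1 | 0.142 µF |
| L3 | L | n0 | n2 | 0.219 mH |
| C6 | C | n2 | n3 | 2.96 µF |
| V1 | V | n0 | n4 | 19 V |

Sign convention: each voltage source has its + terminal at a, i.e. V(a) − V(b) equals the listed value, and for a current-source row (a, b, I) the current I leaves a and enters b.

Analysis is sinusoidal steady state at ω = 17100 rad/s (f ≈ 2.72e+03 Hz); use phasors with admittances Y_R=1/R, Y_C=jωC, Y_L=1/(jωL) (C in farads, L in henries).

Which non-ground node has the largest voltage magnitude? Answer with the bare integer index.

MNA unknowns: 5 node voltages V₁..V_5 plus 1 source current (V1)
R1: Y=0.0005618+0.000j on G[1,3]
R2: Y=0.001395+0.000j on G[0,4]
R3: Y=0.0008403+0.000j on G[2,5]
R4: Y=0.2370+0.000j on G[2,3]
I1: z[1]−=0.104, z[4]+=0.104
C1: Y=0.000+0.001778j on G[1,4]
C2: Y=0.000+1.404j on G[2,4]
R5: Y=0.3135+0.000j on G[3,4]
L1: Y=0.000-0.0007777j on G[4,2]
C3: Y=0.000+0.004805j on G[5,2]
R6: Y=0.09434+0.000j on G[4,3]
L2: Y=0.000-0.2909j on G[3,4]
R7: Y=0.006250+0.000j on G[5,4]
C4: Y=0.000+1.464j on G[4,5]
I2: z[4]−=0.117, z[5]+=0.117
R8: Y=0.0001835+0.000j on G[3,2]
C5: Y=0.000+0.002428j on G[0,1]
L3: Y=0.000-0.2670j on G[0,2]
C6: Y=0.000+0.05062j on G[2,3]
V1: row V0−V4=19, i_V1 at 0,4
solve → V1=-11.62+25.86j, V2=-23.37-0.6832j, V3=-20.17-1.007j, V4=-19.00+0.000j, V5=-19.01-0.07947j
aux → i_V1=-0.2718+6.213j

1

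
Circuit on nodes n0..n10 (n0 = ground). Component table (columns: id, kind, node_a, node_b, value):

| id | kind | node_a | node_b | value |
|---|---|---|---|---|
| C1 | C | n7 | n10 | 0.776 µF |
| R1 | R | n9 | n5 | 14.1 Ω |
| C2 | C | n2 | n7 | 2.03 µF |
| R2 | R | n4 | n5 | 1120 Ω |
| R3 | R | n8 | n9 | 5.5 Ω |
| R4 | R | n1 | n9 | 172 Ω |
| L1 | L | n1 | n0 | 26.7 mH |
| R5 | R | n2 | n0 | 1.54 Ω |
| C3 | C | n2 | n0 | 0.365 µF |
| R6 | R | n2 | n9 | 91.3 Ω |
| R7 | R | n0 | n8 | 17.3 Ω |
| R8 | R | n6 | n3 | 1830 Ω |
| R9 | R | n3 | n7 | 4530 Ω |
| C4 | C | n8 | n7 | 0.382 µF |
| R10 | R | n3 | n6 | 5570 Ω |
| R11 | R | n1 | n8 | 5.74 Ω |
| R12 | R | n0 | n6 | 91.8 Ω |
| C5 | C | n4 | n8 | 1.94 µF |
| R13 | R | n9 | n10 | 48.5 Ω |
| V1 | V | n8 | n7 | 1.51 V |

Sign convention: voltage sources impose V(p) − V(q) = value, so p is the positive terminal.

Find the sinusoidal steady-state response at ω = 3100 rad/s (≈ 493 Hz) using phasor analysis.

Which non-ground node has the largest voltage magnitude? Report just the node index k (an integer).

Element admittances at ω=3100 rad/s:
  Y(C1) = 0.000+0.002406j S between n7,n10
  Y(R1) = 0.07092+0.000j S between n9,n5
  Y(C2) = 0.000+0.006293j S between n2,n7
  Y(R2) = 0.0008929+0.000j S between n4,n5
  Y(R3) = 0.1818+0.000j S between n8,n9
  Y(R4) = 0.005814+0.000j S between n1,n9
  Y(L1) = 0.000-0.01208j S between n1,n0
  Y(R5) = 0.6494+0.000j S between n2,n0
  Y(C3) = 0.000+0.001131j S between n2,n0
  Y(R6) = 0.01095+0.000j S between n2,n9
  Y(R7) = 0.05780+0.000j S between n0,n8
  Y(R8) = 0.0005464+0.000j S between n6,n3
  Y(R9) = 0.0002208+0.000j S between n3,n7
  Y(C4) = 0.000+0.001184j S between n8,n7
  Y(R10) = 0.0001795+0.000j S between n3,n6
  Y(R11) = 0.1742+0.000j S between n1,n8
  Y(R12) = 0.01089+0.000j S between n0,n6
  Y(C5) = 0.000+0.006014j S between n4,n8
  Y(R13) = 0.02062+0.000j S between n9,n10
  V1: constraint V(n8)−V(n7) = 1.51
Assemble and solve the 11×11 MNA system:
  V(n1)=-0.01550+0.1359j  V(n2)=-0.001599-0.01258j  V(n3)=-0.3714+0.03374j  V(n4)=-0.01012+0.1375j  V(n5)=-0.008754+0.1119j  V(n6)=-0.02320+0.002108j  V(n7)=-1.516+0.1377j  V(n8)=-0.006305+0.1377j  V(n9)=-0.008737+0.1115j  V(n10)=-0.03200-0.06164j
  i(V1)=-0.001678-0.01487j

7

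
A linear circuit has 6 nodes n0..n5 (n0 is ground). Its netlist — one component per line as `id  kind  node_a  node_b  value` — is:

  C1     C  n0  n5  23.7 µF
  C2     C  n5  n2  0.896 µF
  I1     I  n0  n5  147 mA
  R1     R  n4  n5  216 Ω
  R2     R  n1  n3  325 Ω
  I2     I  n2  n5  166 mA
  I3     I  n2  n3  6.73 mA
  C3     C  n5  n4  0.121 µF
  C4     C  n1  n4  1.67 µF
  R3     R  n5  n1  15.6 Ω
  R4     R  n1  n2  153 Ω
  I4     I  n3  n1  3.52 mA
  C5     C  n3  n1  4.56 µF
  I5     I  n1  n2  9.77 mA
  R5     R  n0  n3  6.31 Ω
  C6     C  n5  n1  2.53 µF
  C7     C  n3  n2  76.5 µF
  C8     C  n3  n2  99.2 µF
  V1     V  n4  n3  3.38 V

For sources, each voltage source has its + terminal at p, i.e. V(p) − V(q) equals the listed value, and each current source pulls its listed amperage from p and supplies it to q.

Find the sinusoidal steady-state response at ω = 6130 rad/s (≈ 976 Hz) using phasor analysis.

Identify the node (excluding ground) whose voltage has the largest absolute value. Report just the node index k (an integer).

MNA unknowns: 5 node voltages V₁..V_5 plus 1 source current (V1)
C1: Y=0.000+0.1453j on G[0,5]
C2: Y=0.000+0.005492j on G[5,2]
I1: z[0]−=0.147, z[5]+=0.147
R1: Y=0.004630+0.000j on G[4,5]
R2: Y=0.003077+0.000j on G[1,3]
I2: z[2]−=0.166, z[5]+=0.166
I3: z[2]−=0.00673, z[3]+=0.00673
C3: Y=0.000+0.0007417j on G[5,4]
C4: Y=0.000+0.01024j on G[1,4]
R3: Y=0.06410+0.000j on G[5,1]
R4: Y=0.006536+0.000j on G[1,2]
I4: z[3]−=0.00352, z[1]+=0.00352
C5: Y=0.000+0.02795j on G[3,1]
I5: z[1]−=0.00977, z[2]+=0.00977
R5: Y=0.1585+0.000j on G[0,3]
C6: Y=0.000+0.01551j on G[5,1]
C7: Y=0.000+0.4689j on G[3,2]
C8: Y=0.000+0.6081j on G[3,2]
V1: row V4−V3=3.38, i_V1 at 4,3
solve → V1=-0.3621-1.209j, V2=-0.7490-0.07571j, V3=-0.7471-0.2157j, V4=2.633-0.2157j, V5=0.2353-1.827j
aux → i_V1=0.0002602-0.03990j

4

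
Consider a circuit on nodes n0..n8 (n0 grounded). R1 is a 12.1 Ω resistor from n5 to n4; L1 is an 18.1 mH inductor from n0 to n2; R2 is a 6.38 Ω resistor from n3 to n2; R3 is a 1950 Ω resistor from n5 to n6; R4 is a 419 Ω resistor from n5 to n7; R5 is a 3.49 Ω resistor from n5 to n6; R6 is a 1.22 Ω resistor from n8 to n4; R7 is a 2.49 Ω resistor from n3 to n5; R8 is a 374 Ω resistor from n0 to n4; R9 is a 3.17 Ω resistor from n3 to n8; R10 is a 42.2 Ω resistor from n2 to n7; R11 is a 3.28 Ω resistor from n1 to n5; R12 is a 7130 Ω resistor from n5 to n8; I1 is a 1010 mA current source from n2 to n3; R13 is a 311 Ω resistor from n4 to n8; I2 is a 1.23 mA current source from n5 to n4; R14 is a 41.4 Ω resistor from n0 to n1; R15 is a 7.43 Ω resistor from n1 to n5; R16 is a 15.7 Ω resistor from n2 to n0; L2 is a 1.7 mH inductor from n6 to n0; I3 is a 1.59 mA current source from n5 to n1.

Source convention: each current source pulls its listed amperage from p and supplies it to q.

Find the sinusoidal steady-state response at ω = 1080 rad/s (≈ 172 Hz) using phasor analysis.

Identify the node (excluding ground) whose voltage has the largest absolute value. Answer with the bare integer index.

2

Apply KCL at each of the 8 non-ground nodes and solve the resulting linear system.
Node n1: branches {R11, R14, R15, I3} → V_1 = 0.9373+0.02974j
Node n2: branches {L1, R2, R10, I1, R16} → V_2 = -3.237-0.8844j
Node n3: branches {R2, R7, R9, I1} → V_3 = 1.545-0.2000j
Node n4: branches {R1, R6, R8, R13, I2} → V_4 = 1.388-0.1372j
Node n5: branches {R1, R3, R4, R5, R7, R11, R12, I2, R15, I3} → V_5 = 0.9852+0.03137j
Node n6: branches {R3, R5, L2} → V_6 = 0.2012+0.4132j
Node n7: branches {R4, R10} → V_7 = -2.850-0.8006j
Node n8: branches {R6, R9, R12, R13} → V_8 = 1.431-0.1546j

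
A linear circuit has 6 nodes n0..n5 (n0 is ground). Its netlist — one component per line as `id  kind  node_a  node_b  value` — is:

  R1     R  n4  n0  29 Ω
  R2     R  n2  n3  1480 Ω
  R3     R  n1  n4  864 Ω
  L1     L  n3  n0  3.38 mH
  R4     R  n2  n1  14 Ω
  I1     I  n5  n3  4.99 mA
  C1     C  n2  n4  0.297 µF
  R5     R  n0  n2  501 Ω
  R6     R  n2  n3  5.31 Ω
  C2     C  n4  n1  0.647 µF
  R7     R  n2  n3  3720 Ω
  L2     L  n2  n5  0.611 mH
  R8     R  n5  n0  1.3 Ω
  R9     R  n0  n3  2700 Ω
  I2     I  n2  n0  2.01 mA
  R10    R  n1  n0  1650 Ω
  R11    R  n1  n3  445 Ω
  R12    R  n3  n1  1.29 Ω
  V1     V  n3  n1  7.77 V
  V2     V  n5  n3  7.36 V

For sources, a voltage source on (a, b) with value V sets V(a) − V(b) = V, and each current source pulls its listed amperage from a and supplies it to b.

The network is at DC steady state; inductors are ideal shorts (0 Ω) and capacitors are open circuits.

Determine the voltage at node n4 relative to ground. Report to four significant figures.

-0.2523 V

MNA unknowns: 5 node voltages V₁..V_5 plus 4 source currents (L1, L2, V1, V2)
R1: Y=0.03448 on G[4,0]
R2: Y=0.0006757 on G[2,3]
R3: Y=0.001157 on G[1,4]
L1: row V3−V0=0, i_L1 at 3,0
R4: Y=0.07143 on G[2,1]
I1: z[5]−=0.00499, z[3]+=0.00499
C1: Y=0.000 on G[2,4]
R5: Y=0.001996 on G[0,2]
R6: Y=0.1883 on G[2,3]
C2: Y=0.000 on G[4,1]
R7: Y=0.0002688 on G[2,3]
L2: row V2−V5=0, i_L2 at 2,5
R8: Y=0.7692 on G[5,0]
R9: Y=0.0003704 on G[0,3]
I2: z[2]−=0.00201, z[0]+=0.00201
R10: Y=0.0006061 on G[1,0]
R11: Y=0.002247 on G[1,3]
R12: Y=0.7752 on G[3,1]
V1: row V3−V1=7.77, i_V1 at 3,1
V2: row V5−V3=7.36, i_V2 at 5,3
solve → V1=-7.770, V2=7.360, V3=0.000, V4=-0.2523, V5=7.360
aux → i_L1=-5.665, i_L2=-2.490, i_V1=-7.135, i_V2=-8.157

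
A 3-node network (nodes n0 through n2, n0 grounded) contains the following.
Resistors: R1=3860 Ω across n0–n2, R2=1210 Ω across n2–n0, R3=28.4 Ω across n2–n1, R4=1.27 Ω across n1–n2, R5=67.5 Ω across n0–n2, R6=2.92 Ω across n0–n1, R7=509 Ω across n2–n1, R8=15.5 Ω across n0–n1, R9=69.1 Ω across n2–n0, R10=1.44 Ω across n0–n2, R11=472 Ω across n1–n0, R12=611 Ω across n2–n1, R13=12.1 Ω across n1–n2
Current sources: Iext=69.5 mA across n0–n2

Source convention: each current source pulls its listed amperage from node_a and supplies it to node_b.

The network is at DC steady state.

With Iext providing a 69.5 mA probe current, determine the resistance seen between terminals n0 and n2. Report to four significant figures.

Element admittances at DC:
  Y(R1) = 0.0002591 S between n0,n2
  Y(R2) = 0.0008264 S between n2,n0
  Y(R3) = 0.03521 S between n2,n1
  Y(R4) = 0.7874 S between n1,n2
  Y(R5) = 0.01481 S between n0,n2
  Y(R6) = 0.3425 S between n0,n1
  Y(R7) = 0.001965 S between n2,n1
  Y(R8) = 0.06452 S between n0,n1
  Y(R9) = 0.01447 S between n2,n0
  Y(R10) = 0.6944 S between n0,n2
  Y(R11) = 0.002119 S between n1,n0
  Y(R12) = 0.001637 S between n2,n1
  Y(R13) = 0.08264 S between n1,n2
  Iext: injects 0.0695 A into n2 (from n0)
Assemble and solve the 2×2 MNA system:
  V(n1)=0.04760  V(n2)=0.06902

R_eq = 0.9931 Ω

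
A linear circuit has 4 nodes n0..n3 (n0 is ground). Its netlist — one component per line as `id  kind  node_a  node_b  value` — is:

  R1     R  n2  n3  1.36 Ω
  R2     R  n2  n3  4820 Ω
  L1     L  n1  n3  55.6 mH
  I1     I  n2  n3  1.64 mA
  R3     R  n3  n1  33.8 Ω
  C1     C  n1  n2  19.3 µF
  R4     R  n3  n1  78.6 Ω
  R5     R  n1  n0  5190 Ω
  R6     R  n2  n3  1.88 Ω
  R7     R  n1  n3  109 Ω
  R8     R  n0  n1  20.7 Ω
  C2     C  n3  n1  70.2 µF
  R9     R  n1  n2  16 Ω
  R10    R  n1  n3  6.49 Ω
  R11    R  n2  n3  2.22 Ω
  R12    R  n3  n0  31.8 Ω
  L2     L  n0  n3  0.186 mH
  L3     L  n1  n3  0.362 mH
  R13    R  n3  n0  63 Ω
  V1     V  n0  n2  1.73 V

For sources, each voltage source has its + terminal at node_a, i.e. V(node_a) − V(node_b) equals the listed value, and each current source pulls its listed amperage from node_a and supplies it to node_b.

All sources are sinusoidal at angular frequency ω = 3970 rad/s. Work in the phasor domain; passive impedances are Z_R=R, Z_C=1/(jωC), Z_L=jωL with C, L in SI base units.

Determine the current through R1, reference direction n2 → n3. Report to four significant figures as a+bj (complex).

Element admittances at ω=3970 rad/s:
  Y(R1) = 0.7353+0.000j S between n2,n3
  Y(R2) = 0.0002075+0.000j S between n2,n3
  Y(L1) = 0.000-0.004530j S between n1,n3
  I1: injects 0.00164 A into n3 (from n2)
  Y(R3) = 0.02959+0.000j S between n3,n1
  Y(C1) = 0.000+0.07662j S between n1,n2
  Y(R4) = 0.01272+0.000j S between n3,n1
  Y(R5) = 0.0001927+0.000j S between n1,n0
  Y(R6) = 0.5319+0.000j S between n2,n3
  Y(R7) = 0.009174+0.000j S between n1,n3
  Y(R8) = 0.04831+0.000j S between n0,n1
  Y(C2) = 0.000+0.2787j S between n3,n1
  Y(R9) = 0.06250+0.000j S between n1,n2
  Y(R10) = 0.1541+0.000j S between n1,n3
  Y(R11) = 0.4505+0.000j S between n2,n3
  Y(R12) = 0.03145+0.000j S between n3,n0
  Y(L2) = 0.000-1.354j S between n0,n3
  Y(L3) = 0.000-0.6958j S between n1,n3
  Y(R13) = 0.01587+0.000j S between n3,n0
  V1: constraint V(n0)−V(n2) = 1.73
Assemble and solve the 4×4 MNA system:
  V(n1)=-1.220-0.8235j  V(n2)=-1.730+0.000j  V(n3)=-1.086-0.8038j
  i(V1)=-1.199+1.393j

-0.4733+0.5910j A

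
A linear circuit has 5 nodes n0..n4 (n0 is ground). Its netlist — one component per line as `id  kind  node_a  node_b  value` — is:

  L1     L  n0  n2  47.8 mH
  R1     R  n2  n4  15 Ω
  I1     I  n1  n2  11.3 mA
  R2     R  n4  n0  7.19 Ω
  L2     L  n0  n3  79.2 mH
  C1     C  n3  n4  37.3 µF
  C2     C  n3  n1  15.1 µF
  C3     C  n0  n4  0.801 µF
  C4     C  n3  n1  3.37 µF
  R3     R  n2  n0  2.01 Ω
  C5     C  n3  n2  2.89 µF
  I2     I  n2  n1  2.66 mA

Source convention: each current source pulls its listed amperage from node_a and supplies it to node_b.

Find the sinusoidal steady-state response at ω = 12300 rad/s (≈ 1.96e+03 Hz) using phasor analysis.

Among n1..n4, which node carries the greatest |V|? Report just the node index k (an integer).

Element admittances at ω=12300 rad/s:
  Y(L1) = 0.000-0.001701j S between n0,n2
  Y(R1) = 0.06667+0.000j S between n2,n4
  I1: injects 0.0113 A into n2 (from n1)
  Y(R2) = 0.1391+0.000j S between n4,n0
  Y(L2) = 0.000-0.001027j S between n0,n3
  Y(C1) = 0.000+0.4588j S between n3,n4
  Y(C2) = 0.000+0.1857j S between n3,n1
  Y(C3) = 0.000+0.009852j S between n0,n4
  Y(C4) = 0.000+0.04145j S between n3,n1
  Y(R3) = 0.4975+0.000j S between n2,n0
  Y(C5) = 0.000+0.03555j S between n3,n2
  I2: injects 0.00266 A into n1 (from n2)
Assemble and solve the 4×4 MNA system:
  V(n1)=-0.03097+0.06285j  V(n2)=0.009632-0.001587j  V(n3)=-0.03097+0.02482j  V(n4)=-0.03405+0.007977j

1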